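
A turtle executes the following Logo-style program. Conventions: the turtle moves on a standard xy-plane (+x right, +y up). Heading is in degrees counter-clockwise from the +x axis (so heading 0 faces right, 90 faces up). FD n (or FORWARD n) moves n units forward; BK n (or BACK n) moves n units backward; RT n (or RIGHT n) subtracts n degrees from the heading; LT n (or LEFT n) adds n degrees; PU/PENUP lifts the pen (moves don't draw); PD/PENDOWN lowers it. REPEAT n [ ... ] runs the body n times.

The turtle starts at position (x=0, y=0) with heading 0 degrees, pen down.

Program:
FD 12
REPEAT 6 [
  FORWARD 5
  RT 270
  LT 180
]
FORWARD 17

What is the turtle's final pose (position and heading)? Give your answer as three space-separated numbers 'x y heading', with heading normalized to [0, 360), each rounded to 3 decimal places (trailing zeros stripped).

Executing turtle program step by step:
Start: pos=(0,0), heading=0, pen down
FD 12: (0,0) -> (12,0) [heading=0, draw]
REPEAT 6 [
  -- iteration 1/6 --
  FD 5: (12,0) -> (17,0) [heading=0, draw]
  RT 270: heading 0 -> 90
  LT 180: heading 90 -> 270
  -- iteration 2/6 --
  FD 5: (17,0) -> (17,-5) [heading=270, draw]
  RT 270: heading 270 -> 0
  LT 180: heading 0 -> 180
  -- iteration 3/6 --
  FD 5: (17,-5) -> (12,-5) [heading=180, draw]
  RT 270: heading 180 -> 270
  LT 180: heading 270 -> 90
  -- iteration 4/6 --
  FD 5: (12,-5) -> (12,0) [heading=90, draw]
  RT 270: heading 90 -> 180
  LT 180: heading 180 -> 0
  -- iteration 5/6 --
  FD 5: (12,0) -> (17,0) [heading=0, draw]
  RT 270: heading 0 -> 90
  LT 180: heading 90 -> 270
  -- iteration 6/6 --
  FD 5: (17,0) -> (17,-5) [heading=270, draw]
  RT 270: heading 270 -> 0
  LT 180: heading 0 -> 180
]
FD 17: (17,-5) -> (0,-5) [heading=180, draw]
Final: pos=(0,-5), heading=180, 8 segment(s) drawn

Answer: 0 -5 180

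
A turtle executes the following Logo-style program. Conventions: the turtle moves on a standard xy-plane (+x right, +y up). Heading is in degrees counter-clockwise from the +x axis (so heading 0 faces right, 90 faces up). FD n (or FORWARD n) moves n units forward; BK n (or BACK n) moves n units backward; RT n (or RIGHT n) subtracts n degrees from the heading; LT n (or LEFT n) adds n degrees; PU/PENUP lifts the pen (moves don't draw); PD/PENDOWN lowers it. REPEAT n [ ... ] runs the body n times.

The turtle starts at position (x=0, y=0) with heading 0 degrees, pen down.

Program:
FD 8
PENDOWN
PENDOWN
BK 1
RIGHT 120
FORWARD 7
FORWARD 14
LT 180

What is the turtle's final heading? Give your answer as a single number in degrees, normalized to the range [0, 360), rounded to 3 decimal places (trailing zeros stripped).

Answer: 60

Derivation:
Executing turtle program step by step:
Start: pos=(0,0), heading=0, pen down
FD 8: (0,0) -> (8,0) [heading=0, draw]
PD: pen down
PD: pen down
BK 1: (8,0) -> (7,0) [heading=0, draw]
RT 120: heading 0 -> 240
FD 7: (7,0) -> (3.5,-6.062) [heading=240, draw]
FD 14: (3.5,-6.062) -> (-3.5,-18.187) [heading=240, draw]
LT 180: heading 240 -> 60
Final: pos=(-3.5,-18.187), heading=60, 4 segment(s) drawn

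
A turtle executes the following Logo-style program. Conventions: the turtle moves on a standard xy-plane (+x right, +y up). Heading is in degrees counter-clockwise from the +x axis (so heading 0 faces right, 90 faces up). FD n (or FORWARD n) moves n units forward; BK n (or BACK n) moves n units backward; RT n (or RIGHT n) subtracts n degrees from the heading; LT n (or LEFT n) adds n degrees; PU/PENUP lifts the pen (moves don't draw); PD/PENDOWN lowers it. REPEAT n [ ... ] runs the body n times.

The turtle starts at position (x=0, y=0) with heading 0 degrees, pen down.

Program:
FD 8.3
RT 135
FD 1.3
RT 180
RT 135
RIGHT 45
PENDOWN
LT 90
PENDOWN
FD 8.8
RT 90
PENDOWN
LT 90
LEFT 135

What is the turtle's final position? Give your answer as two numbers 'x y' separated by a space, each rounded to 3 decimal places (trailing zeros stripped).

Answer: 13.603 -7.142

Derivation:
Executing turtle program step by step:
Start: pos=(0,0), heading=0, pen down
FD 8.3: (0,0) -> (8.3,0) [heading=0, draw]
RT 135: heading 0 -> 225
FD 1.3: (8.3,0) -> (7.381,-0.919) [heading=225, draw]
RT 180: heading 225 -> 45
RT 135: heading 45 -> 270
RT 45: heading 270 -> 225
PD: pen down
LT 90: heading 225 -> 315
PD: pen down
FD 8.8: (7.381,-0.919) -> (13.603,-7.142) [heading=315, draw]
RT 90: heading 315 -> 225
PD: pen down
LT 90: heading 225 -> 315
LT 135: heading 315 -> 90
Final: pos=(13.603,-7.142), heading=90, 3 segment(s) drawn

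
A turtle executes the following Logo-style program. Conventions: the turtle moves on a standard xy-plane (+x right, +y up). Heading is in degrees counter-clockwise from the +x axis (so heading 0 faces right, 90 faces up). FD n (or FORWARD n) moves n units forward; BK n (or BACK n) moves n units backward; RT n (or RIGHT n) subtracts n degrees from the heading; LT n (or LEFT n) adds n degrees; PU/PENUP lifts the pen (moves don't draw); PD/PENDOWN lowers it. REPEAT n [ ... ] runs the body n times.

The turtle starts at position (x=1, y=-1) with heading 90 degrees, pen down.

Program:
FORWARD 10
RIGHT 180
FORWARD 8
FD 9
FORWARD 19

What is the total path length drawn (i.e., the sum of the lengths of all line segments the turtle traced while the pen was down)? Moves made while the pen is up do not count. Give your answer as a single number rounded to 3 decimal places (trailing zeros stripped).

Answer: 46

Derivation:
Executing turtle program step by step:
Start: pos=(1,-1), heading=90, pen down
FD 10: (1,-1) -> (1,9) [heading=90, draw]
RT 180: heading 90 -> 270
FD 8: (1,9) -> (1,1) [heading=270, draw]
FD 9: (1,1) -> (1,-8) [heading=270, draw]
FD 19: (1,-8) -> (1,-27) [heading=270, draw]
Final: pos=(1,-27), heading=270, 4 segment(s) drawn

Segment lengths:
  seg 1: (1,-1) -> (1,9), length = 10
  seg 2: (1,9) -> (1,1), length = 8
  seg 3: (1,1) -> (1,-8), length = 9
  seg 4: (1,-8) -> (1,-27), length = 19
Total = 46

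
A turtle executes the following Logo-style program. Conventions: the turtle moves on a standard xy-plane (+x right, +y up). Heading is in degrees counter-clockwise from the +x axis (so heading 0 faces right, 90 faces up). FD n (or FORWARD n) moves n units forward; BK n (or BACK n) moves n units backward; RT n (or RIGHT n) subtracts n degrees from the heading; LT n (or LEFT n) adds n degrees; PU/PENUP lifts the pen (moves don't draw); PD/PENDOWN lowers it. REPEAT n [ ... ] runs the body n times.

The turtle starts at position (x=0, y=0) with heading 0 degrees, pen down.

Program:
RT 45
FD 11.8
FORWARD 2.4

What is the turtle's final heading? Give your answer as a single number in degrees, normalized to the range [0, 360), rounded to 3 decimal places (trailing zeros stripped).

Answer: 315

Derivation:
Executing turtle program step by step:
Start: pos=(0,0), heading=0, pen down
RT 45: heading 0 -> 315
FD 11.8: (0,0) -> (8.344,-8.344) [heading=315, draw]
FD 2.4: (8.344,-8.344) -> (10.041,-10.041) [heading=315, draw]
Final: pos=(10.041,-10.041), heading=315, 2 segment(s) drawn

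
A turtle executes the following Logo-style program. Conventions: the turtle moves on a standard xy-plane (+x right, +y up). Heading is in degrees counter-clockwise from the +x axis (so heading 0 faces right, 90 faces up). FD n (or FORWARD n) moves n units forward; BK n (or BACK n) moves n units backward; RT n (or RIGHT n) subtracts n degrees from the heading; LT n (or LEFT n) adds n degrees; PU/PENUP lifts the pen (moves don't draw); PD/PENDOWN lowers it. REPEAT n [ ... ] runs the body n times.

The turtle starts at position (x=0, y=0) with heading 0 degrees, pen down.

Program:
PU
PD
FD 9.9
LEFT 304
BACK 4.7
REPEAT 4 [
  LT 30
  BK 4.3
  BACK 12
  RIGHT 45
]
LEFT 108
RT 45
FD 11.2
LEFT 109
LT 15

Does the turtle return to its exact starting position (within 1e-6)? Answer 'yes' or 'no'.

Executing turtle program step by step:
Start: pos=(0,0), heading=0, pen down
PU: pen up
PD: pen down
FD 9.9: (0,0) -> (9.9,0) [heading=0, draw]
LT 304: heading 0 -> 304
BK 4.7: (9.9,0) -> (7.272,3.896) [heading=304, draw]
REPEAT 4 [
  -- iteration 1/4 --
  LT 30: heading 304 -> 334
  BK 4.3: (7.272,3.896) -> (3.407,5.781) [heading=334, draw]
  BK 12: (3.407,5.781) -> (-7.379,11.042) [heading=334, draw]
  RT 45: heading 334 -> 289
  -- iteration 2/4 --
  LT 30: heading 289 -> 319
  BK 4.3: (-7.379,11.042) -> (-10.624,13.863) [heading=319, draw]
  BK 12: (-10.624,13.863) -> (-19.68,21.736) [heading=319, draw]
  RT 45: heading 319 -> 274
  -- iteration 3/4 --
  LT 30: heading 274 -> 304
  BK 4.3: (-19.68,21.736) -> (-22.085,25.301) [heading=304, draw]
  BK 12: (-22.085,25.301) -> (-28.795,35.249) [heading=304, draw]
  RT 45: heading 304 -> 259
  -- iteration 4/4 --
  LT 30: heading 259 -> 289
  BK 4.3: (-28.795,35.249) -> (-30.195,39.315) [heading=289, draw]
  BK 12: (-30.195,39.315) -> (-34.102,50.661) [heading=289, draw]
  RT 45: heading 289 -> 244
]
LT 108: heading 244 -> 352
RT 45: heading 352 -> 307
FD 11.2: (-34.102,50.661) -> (-27.362,41.716) [heading=307, draw]
LT 109: heading 307 -> 56
LT 15: heading 56 -> 71
Final: pos=(-27.362,41.716), heading=71, 11 segment(s) drawn

Start position: (0, 0)
Final position: (-27.362, 41.716)
Distance = 49.889; >= 1e-6 -> NOT closed

Answer: no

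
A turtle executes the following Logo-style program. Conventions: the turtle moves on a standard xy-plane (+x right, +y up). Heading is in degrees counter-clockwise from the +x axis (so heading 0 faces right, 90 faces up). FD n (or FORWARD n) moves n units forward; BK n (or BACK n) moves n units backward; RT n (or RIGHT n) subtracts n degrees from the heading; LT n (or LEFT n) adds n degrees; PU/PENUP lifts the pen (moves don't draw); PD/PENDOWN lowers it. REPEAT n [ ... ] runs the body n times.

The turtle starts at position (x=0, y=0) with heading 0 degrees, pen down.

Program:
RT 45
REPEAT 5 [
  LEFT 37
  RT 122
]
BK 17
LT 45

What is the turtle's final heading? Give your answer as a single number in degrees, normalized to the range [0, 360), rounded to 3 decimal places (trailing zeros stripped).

Executing turtle program step by step:
Start: pos=(0,0), heading=0, pen down
RT 45: heading 0 -> 315
REPEAT 5 [
  -- iteration 1/5 --
  LT 37: heading 315 -> 352
  RT 122: heading 352 -> 230
  -- iteration 2/5 --
  LT 37: heading 230 -> 267
  RT 122: heading 267 -> 145
  -- iteration 3/5 --
  LT 37: heading 145 -> 182
  RT 122: heading 182 -> 60
  -- iteration 4/5 --
  LT 37: heading 60 -> 97
  RT 122: heading 97 -> 335
  -- iteration 5/5 --
  LT 37: heading 335 -> 12
  RT 122: heading 12 -> 250
]
BK 17: (0,0) -> (5.814,15.975) [heading=250, draw]
LT 45: heading 250 -> 295
Final: pos=(5.814,15.975), heading=295, 1 segment(s) drawn

Answer: 295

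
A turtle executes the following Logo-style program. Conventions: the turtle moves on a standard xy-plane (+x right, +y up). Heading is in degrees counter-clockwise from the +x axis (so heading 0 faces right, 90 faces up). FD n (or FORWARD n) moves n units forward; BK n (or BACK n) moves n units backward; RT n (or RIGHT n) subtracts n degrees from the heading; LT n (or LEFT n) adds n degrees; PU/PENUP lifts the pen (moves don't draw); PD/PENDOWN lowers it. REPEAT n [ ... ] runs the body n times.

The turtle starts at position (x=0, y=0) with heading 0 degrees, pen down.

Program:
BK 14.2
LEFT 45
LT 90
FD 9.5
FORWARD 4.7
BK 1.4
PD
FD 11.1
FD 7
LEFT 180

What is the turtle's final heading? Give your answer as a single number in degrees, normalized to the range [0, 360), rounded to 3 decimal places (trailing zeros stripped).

Executing turtle program step by step:
Start: pos=(0,0), heading=0, pen down
BK 14.2: (0,0) -> (-14.2,0) [heading=0, draw]
LT 45: heading 0 -> 45
LT 90: heading 45 -> 135
FD 9.5: (-14.2,0) -> (-20.918,6.718) [heading=135, draw]
FD 4.7: (-20.918,6.718) -> (-24.241,10.041) [heading=135, draw]
BK 1.4: (-24.241,10.041) -> (-23.251,9.051) [heading=135, draw]
PD: pen down
FD 11.1: (-23.251,9.051) -> (-31.1,16.9) [heading=135, draw]
FD 7: (-31.1,16.9) -> (-36.05,21.85) [heading=135, draw]
LT 180: heading 135 -> 315
Final: pos=(-36.05,21.85), heading=315, 6 segment(s) drawn

Answer: 315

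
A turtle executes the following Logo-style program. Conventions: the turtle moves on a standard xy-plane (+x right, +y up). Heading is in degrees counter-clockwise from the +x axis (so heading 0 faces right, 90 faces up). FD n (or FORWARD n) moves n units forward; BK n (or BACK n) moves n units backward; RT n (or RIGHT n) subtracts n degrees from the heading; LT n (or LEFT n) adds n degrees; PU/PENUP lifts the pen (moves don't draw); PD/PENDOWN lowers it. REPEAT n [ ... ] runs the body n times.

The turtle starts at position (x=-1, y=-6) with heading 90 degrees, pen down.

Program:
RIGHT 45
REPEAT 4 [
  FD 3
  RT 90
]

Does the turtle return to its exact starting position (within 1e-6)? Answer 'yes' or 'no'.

Executing turtle program step by step:
Start: pos=(-1,-6), heading=90, pen down
RT 45: heading 90 -> 45
REPEAT 4 [
  -- iteration 1/4 --
  FD 3: (-1,-6) -> (1.121,-3.879) [heading=45, draw]
  RT 90: heading 45 -> 315
  -- iteration 2/4 --
  FD 3: (1.121,-3.879) -> (3.243,-6) [heading=315, draw]
  RT 90: heading 315 -> 225
  -- iteration 3/4 --
  FD 3: (3.243,-6) -> (1.121,-8.121) [heading=225, draw]
  RT 90: heading 225 -> 135
  -- iteration 4/4 --
  FD 3: (1.121,-8.121) -> (-1,-6) [heading=135, draw]
  RT 90: heading 135 -> 45
]
Final: pos=(-1,-6), heading=45, 4 segment(s) drawn

Start position: (-1, -6)
Final position: (-1, -6)
Distance = 0; < 1e-6 -> CLOSED

Answer: yes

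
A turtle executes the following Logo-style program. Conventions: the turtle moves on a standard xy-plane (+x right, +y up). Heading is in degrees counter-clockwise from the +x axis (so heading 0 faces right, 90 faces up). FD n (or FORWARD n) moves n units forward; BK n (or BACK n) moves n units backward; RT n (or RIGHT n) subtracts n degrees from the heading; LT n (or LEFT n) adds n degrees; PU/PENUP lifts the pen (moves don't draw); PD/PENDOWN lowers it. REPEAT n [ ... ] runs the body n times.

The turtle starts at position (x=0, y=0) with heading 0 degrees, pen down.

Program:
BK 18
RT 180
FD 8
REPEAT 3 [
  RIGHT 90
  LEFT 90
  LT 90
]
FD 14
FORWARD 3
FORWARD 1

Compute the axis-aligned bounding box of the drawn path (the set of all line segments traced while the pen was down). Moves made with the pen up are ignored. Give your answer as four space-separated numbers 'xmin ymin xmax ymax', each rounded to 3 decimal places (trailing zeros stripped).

Executing turtle program step by step:
Start: pos=(0,0), heading=0, pen down
BK 18: (0,0) -> (-18,0) [heading=0, draw]
RT 180: heading 0 -> 180
FD 8: (-18,0) -> (-26,0) [heading=180, draw]
REPEAT 3 [
  -- iteration 1/3 --
  RT 90: heading 180 -> 90
  LT 90: heading 90 -> 180
  LT 90: heading 180 -> 270
  -- iteration 2/3 --
  RT 90: heading 270 -> 180
  LT 90: heading 180 -> 270
  LT 90: heading 270 -> 0
  -- iteration 3/3 --
  RT 90: heading 0 -> 270
  LT 90: heading 270 -> 0
  LT 90: heading 0 -> 90
]
FD 14: (-26,0) -> (-26,14) [heading=90, draw]
FD 3: (-26,14) -> (-26,17) [heading=90, draw]
FD 1: (-26,17) -> (-26,18) [heading=90, draw]
Final: pos=(-26,18), heading=90, 5 segment(s) drawn

Segment endpoints: x in {-26, -18, 0}, y in {0, 0, 14, 17, 18}
xmin=-26, ymin=0, xmax=0, ymax=18

Answer: -26 0 0 18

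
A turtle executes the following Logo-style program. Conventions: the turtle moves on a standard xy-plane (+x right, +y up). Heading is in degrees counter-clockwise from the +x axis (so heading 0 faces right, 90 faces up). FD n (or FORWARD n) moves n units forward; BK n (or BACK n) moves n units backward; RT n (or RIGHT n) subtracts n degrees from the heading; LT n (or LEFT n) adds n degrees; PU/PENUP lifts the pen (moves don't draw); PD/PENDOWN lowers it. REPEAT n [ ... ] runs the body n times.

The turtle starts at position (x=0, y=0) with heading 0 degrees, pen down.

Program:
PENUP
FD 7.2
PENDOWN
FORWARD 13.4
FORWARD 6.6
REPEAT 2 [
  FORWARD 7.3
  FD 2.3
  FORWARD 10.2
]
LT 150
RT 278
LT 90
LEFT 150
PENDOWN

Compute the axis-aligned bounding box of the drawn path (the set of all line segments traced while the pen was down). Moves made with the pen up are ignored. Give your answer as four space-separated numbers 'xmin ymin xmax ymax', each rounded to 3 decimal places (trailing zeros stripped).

Answer: 7.2 0 66.8 0

Derivation:
Executing turtle program step by step:
Start: pos=(0,0), heading=0, pen down
PU: pen up
FD 7.2: (0,0) -> (7.2,0) [heading=0, move]
PD: pen down
FD 13.4: (7.2,0) -> (20.6,0) [heading=0, draw]
FD 6.6: (20.6,0) -> (27.2,0) [heading=0, draw]
REPEAT 2 [
  -- iteration 1/2 --
  FD 7.3: (27.2,0) -> (34.5,0) [heading=0, draw]
  FD 2.3: (34.5,0) -> (36.8,0) [heading=0, draw]
  FD 10.2: (36.8,0) -> (47,0) [heading=0, draw]
  -- iteration 2/2 --
  FD 7.3: (47,0) -> (54.3,0) [heading=0, draw]
  FD 2.3: (54.3,0) -> (56.6,0) [heading=0, draw]
  FD 10.2: (56.6,0) -> (66.8,0) [heading=0, draw]
]
LT 150: heading 0 -> 150
RT 278: heading 150 -> 232
LT 90: heading 232 -> 322
LT 150: heading 322 -> 112
PD: pen down
Final: pos=(66.8,0), heading=112, 8 segment(s) drawn

Segment endpoints: x in {7.2, 20.6, 27.2, 34.5, 36.8, 47, 54.3, 56.6, 66.8}, y in {0}
xmin=7.2, ymin=0, xmax=66.8, ymax=0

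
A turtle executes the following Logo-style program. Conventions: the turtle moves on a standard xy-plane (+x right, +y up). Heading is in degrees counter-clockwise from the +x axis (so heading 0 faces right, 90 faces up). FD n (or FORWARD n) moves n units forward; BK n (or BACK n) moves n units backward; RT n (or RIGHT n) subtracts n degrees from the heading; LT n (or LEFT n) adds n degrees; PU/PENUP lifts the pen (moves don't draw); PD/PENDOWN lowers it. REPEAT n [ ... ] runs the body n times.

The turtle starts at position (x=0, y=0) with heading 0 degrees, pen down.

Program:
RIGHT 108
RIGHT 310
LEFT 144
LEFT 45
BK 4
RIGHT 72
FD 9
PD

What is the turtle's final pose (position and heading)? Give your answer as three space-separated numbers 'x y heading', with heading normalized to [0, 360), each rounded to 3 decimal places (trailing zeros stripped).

Answer: 7.26 4.696 59

Derivation:
Executing turtle program step by step:
Start: pos=(0,0), heading=0, pen down
RT 108: heading 0 -> 252
RT 310: heading 252 -> 302
LT 144: heading 302 -> 86
LT 45: heading 86 -> 131
BK 4: (0,0) -> (2.624,-3.019) [heading=131, draw]
RT 72: heading 131 -> 59
FD 9: (2.624,-3.019) -> (7.26,4.696) [heading=59, draw]
PD: pen down
Final: pos=(7.26,4.696), heading=59, 2 segment(s) drawn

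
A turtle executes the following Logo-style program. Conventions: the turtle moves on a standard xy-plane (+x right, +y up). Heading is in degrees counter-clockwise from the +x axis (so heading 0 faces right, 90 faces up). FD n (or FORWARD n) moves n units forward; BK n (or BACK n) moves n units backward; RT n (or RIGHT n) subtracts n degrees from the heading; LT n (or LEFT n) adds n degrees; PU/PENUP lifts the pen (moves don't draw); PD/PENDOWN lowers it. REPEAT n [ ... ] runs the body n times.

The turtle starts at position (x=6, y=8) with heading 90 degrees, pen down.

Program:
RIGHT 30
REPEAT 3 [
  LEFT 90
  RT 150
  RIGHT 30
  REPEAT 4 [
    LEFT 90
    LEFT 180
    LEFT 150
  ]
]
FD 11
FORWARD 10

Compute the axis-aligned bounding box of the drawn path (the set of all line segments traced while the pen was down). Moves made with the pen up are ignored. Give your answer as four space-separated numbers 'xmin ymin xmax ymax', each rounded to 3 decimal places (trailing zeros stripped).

Answer: -12.187 8 6 18.5

Derivation:
Executing turtle program step by step:
Start: pos=(6,8), heading=90, pen down
RT 30: heading 90 -> 60
REPEAT 3 [
  -- iteration 1/3 --
  LT 90: heading 60 -> 150
  RT 150: heading 150 -> 0
  RT 30: heading 0 -> 330
  REPEAT 4 [
    -- iteration 1/4 --
    LT 90: heading 330 -> 60
    LT 180: heading 60 -> 240
    LT 150: heading 240 -> 30
    -- iteration 2/4 --
    LT 90: heading 30 -> 120
    LT 180: heading 120 -> 300
    LT 150: heading 300 -> 90
    -- iteration 3/4 --
    LT 90: heading 90 -> 180
    LT 180: heading 180 -> 0
    LT 150: heading 0 -> 150
    -- iteration 4/4 --
    LT 90: heading 150 -> 240
    LT 180: heading 240 -> 60
    LT 150: heading 60 -> 210
  ]
  -- iteration 2/3 --
  LT 90: heading 210 -> 300
  RT 150: heading 300 -> 150
  RT 30: heading 150 -> 120
  REPEAT 4 [
    -- iteration 1/4 --
    LT 90: heading 120 -> 210
    LT 180: heading 210 -> 30
    LT 150: heading 30 -> 180
    -- iteration 2/4 --
    LT 90: heading 180 -> 270
    LT 180: heading 270 -> 90
    LT 150: heading 90 -> 240
    -- iteration 3/4 --
    LT 90: heading 240 -> 330
    LT 180: heading 330 -> 150
    LT 150: heading 150 -> 300
    -- iteration 4/4 --
    LT 90: heading 300 -> 30
    LT 180: heading 30 -> 210
    LT 150: heading 210 -> 0
  ]
  -- iteration 3/3 --
  LT 90: heading 0 -> 90
  RT 150: heading 90 -> 300
  RT 30: heading 300 -> 270
  REPEAT 4 [
    -- iteration 1/4 --
    LT 90: heading 270 -> 0
    LT 180: heading 0 -> 180
    LT 150: heading 180 -> 330
    -- iteration 2/4 --
    LT 90: heading 330 -> 60
    LT 180: heading 60 -> 240
    LT 150: heading 240 -> 30
    -- iteration 3/4 --
    LT 90: heading 30 -> 120
    LT 180: heading 120 -> 300
    LT 150: heading 300 -> 90
    -- iteration 4/4 --
    LT 90: heading 90 -> 180
    LT 180: heading 180 -> 0
    LT 150: heading 0 -> 150
  ]
]
FD 11: (6,8) -> (-3.526,13.5) [heading=150, draw]
FD 10: (-3.526,13.5) -> (-12.187,18.5) [heading=150, draw]
Final: pos=(-12.187,18.5), heading=150, 2 segment(s) drawn

Segment endpoints: x in {-12.187, -3.526, 6}, y in {8, 13.5, 18.5}
xmin=-12.187, ymin=8, xmax=6, ymax=18.5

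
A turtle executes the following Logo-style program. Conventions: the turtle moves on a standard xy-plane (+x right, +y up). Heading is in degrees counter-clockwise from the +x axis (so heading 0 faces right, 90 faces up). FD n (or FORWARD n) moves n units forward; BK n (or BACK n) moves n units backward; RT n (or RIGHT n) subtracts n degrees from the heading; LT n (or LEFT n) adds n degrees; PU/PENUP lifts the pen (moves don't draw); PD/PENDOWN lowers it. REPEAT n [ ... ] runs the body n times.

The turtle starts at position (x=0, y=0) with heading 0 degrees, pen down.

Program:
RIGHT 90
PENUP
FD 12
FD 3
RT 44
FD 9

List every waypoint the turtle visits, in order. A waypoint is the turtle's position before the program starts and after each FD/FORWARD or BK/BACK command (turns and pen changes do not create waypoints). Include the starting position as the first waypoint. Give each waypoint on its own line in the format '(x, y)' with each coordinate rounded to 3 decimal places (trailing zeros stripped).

Answer: (0, 0)
(0, -12)
(0, -15)
(-6.252, -21.474)

Derivation:
Executing turtle program step by step:
Start: pos=(0,0), heading=0, pen down
RT 90: heading 0 -> 270
PU: pen up
FD 12: (0,0) -> (0,-12) [heading=270, move]
FD 3: (0,-12) -> (0,-15) [heading=270, move]
RT 44: heading 270 -> 226
FD 9: (0,-15) -> (-6.252,-21.474) [heading=226, move]
Final: pos=(-6.252,-21.474), heading=226, 0 segment(s) drawn
Waypoints (4 total):
(0, 0)
(0, -12)
(0, -15)
(-6.252, -21.474)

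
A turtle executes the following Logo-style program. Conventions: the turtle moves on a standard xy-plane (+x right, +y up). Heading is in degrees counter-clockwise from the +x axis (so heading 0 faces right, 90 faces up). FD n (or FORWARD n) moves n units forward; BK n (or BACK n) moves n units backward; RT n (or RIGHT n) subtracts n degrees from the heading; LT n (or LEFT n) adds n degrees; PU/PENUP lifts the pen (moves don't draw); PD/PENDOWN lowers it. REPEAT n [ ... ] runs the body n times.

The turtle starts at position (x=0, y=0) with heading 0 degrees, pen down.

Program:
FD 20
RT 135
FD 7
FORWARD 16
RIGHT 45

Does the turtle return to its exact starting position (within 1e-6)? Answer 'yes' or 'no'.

Answer: no

Derivation:
Executing turtle program step by step:
Start: pos=(0,0), heading=0, pen down
FD 20: (0,0) -> (20,0) [heading=0, draw]
RT 135: heading 0 -> 225
FD 7: (20,0) -> (15.05,-4.95) [heading=225, draw]
FD 16: (15.05,-4.95) -> (3.737,-16.263) [heading=225, draw]
RT 45: heading 225 -> 180
Final: pos=(3.737,-16.263), heading=180, 3 segment(s) drawn

Start position: (0, 0)
Final position: (3.737, -16.263)
Distance = 16.687; >= 1e-6 -> NOT closed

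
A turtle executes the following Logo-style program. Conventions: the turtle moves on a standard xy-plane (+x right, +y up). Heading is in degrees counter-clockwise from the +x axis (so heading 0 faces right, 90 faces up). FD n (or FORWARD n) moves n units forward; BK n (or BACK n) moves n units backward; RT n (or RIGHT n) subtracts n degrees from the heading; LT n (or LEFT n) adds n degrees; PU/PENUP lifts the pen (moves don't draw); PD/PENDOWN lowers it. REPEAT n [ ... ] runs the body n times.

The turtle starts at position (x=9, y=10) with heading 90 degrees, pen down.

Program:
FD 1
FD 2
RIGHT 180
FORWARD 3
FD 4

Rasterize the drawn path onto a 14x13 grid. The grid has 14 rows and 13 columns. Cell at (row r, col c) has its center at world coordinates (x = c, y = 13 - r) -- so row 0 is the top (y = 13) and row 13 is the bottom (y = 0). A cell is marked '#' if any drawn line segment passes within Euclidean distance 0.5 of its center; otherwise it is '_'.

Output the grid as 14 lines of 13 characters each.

Answer: _________#___
_________#___
_________#___
_________#___
_________#___
_________#___
_________#___
_________#___
_____________
_____________
_____________
_____________
_____________
_____________

Derivation:
Segment 0: (9,10) -> (9,11)
Segment 1: (9,11) -> (9,13)
Segment 2: (9,13) -> (9,10)
Segment 3: (9,10) -> (9,6)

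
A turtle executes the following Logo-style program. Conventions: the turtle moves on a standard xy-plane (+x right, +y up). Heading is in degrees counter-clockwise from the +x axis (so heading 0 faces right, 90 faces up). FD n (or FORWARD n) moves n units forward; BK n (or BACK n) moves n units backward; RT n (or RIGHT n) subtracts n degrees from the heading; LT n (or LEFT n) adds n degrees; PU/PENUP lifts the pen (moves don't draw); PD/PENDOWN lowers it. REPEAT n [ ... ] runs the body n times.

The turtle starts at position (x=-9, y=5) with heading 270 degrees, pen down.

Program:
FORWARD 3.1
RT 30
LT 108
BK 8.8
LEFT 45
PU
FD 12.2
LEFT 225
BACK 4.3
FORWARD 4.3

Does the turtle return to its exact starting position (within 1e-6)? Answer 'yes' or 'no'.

Answer: no

Derivation:
Executing turtle program step by step:
Start: pos=(-9,5), heading=270, pen down
FD 3.1: (-9,5) -> (-9,1.9) [heading=270, draw]
RT 30: heading 270 -> 240
LT 108: heading 240 -> 348
BK 8.8: (-9,1.9) -> (-17.608,3.73) [heading=348, draw]
LT 45: heading 348 -> 33
PU: pen up
FD 12.2: (-17.608,3.73) -> (-7.376,10.374) [heading=33, move]
LT 225: heading 33 -> 258
BK 4.3: (-7.376,10.374) -> (-6.482,14.58) [heading=258, move]
FD 4.3: (-6.482,14.58) -> (-7.376,10.374) [heading=258, move]
Final: pos=(-7.376,10.374), heading=258, 2 segment(s) drawn

Start position: (-9, 5)
Final position: (-7.376, 10.374)
Distance = 5.614; >= 1e-6 -> NOT closed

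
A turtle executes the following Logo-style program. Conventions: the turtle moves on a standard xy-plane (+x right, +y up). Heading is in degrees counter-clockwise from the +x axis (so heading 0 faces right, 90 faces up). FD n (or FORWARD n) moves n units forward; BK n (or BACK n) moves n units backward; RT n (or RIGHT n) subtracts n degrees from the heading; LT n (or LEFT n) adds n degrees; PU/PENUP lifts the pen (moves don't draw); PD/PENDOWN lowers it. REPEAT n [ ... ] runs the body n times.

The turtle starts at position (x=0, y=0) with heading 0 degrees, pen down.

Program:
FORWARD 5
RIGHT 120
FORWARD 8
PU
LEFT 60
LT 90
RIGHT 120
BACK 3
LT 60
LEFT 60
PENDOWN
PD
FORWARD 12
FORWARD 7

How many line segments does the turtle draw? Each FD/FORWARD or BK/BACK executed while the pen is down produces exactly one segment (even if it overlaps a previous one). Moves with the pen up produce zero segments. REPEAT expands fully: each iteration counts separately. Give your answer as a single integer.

Answer: 4

Derivation:
Executing turtle program step by step:
Start: pos=(0,0), heading=0, pen down
FD 5: (0,0) -> (5,0) [heading=0, draw]
RT 120: heading 0 -> 240
FD 8: (5,0) -> (1,-6.928) [heading=240, draw]
PU: pen up
LT 60: heading 240 -> 300
LT 90: heading 300 -> 30
RT 120: heading 30 -> 270
BK 3: (1,-6.928) -> (1,-3.928) [heading=270, move]
LT 60: heading 270 -> 330
LT 60: heading 330 -> 30
PD: pen down
PD: pen down
FD 12: (1,-3.928) -> (11.392,2.072) [heading=30, draw]
FD 7: (11.392,2.072) -> (17.454,5.572) [heading=30, draw]
Final: pos=(17.454,5.572), heading=30, 4 segment(s) drawn
Segments drawn: 4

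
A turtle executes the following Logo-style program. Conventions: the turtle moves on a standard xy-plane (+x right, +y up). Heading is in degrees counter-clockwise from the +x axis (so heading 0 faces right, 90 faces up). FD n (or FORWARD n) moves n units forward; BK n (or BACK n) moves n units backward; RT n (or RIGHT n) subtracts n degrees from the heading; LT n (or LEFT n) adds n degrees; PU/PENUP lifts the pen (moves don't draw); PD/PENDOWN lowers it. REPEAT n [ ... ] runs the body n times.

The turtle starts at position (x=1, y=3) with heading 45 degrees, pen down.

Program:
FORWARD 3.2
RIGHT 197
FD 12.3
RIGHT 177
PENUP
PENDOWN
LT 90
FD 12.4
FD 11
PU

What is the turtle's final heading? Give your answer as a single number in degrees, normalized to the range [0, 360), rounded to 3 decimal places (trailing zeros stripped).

Answer: 121

Derivation:
Executing turtle program step by step:
Start: pos=(1,3), heading=45, pen down
FD 3.2: (1,3) -> (3.263,5.263) [heading=45, draw]
RT 197: heading 45 -> 208
FD 12.3: (3.263,5.263) -> (-7.598,-0.512) [heading=208, draw]
RT 177: heading 208 -> 31
PU: pen up
PD: pen down
LT 90: heading 31 -> 121
FD 12.4: (-7.598,-0.512) -> (-13.984,10.117) [heading=121, draw]
FD 11: (-13.984,10.117) -> (-19.649,19.546) [heading=121, draw]
PU: pen up
Final: pos=(-19.649,19.546), heading=121, 4 segment(s) drawn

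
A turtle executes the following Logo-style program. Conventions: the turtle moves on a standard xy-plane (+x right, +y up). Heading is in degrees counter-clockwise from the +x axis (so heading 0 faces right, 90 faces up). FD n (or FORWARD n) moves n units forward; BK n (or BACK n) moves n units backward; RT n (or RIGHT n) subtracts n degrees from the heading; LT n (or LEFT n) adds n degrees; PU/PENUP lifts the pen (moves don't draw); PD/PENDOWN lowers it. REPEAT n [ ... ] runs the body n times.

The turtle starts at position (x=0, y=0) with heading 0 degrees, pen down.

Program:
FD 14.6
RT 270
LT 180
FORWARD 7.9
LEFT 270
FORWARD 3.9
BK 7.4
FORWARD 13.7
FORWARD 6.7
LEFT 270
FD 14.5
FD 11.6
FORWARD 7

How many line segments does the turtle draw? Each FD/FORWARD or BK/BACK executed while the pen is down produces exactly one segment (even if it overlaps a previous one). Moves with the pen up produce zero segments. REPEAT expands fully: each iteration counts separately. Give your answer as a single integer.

Answer: 9

Derivation:
Executing turtle program step by step:
Start: pos=(0,0), heading=0, pen down
FD 14.6: (0,0) -> (14.6,0) [heading=0, draw]
RT 270: heading 0 -> 90
LT 180: heading 90 -> 270
FD 7.9: (14.6,0) -> (14.6,-7.9) [heading=270, draw]
LT 270: heading 270 -> 180
FD 3.9: (14.6,-7.9) -> (10.7,-7.9) [heading=180, draw]
BK 7.4: (10.7,-7.9) -> (18.1,-7.9) [heading=180, draw]
FD 13.7: (18.1,-7.9) -> (4.4,-7.9) [heading=180, draw]
FD 6.7: (4.4,-7.9) -> (-2.3,-7.9) [heading=180, draw]
LT 270: heading 180 -> 90
FD 14.5: (-2.3,-7.9) -> (-2.3,6.6) [heading=90, draw]
FD 11.6: (-2.3,6.6) -> (-2.3,18.2) [heading=90, draw]
FD 7: (-2.3,18.2) -> (-2.3,25.2) [heading=90, draw]
Final: pos=(-2.3,25.2), heading=90, 9 segment(s) drawn
Segments drawn: 9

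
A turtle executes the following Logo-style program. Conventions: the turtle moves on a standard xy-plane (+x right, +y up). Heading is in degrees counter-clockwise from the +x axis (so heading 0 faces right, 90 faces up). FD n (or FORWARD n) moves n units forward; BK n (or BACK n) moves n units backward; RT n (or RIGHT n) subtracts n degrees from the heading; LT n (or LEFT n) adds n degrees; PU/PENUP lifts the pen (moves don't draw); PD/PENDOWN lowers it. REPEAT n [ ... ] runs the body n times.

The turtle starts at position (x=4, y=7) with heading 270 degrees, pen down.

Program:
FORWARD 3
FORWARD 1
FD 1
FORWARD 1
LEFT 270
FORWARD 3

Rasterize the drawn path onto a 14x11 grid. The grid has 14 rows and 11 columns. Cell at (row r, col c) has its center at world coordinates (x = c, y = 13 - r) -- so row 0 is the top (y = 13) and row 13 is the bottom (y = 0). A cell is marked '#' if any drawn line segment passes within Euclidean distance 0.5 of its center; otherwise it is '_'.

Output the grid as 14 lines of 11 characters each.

Segment 0: (4,7) -> (4,4)
Segment 1: (4,4) -> (4,3)
Segment 2: (4,3) -> (4,2)
Segment 3: (4,2) -> (4,1)
Segment 4: (4,1) -> (1,1)

Answer: ___________
___________
___________
___________
___________
___________
____#______
____#______
____#______
____#______
____#______
____#______
_####______
___________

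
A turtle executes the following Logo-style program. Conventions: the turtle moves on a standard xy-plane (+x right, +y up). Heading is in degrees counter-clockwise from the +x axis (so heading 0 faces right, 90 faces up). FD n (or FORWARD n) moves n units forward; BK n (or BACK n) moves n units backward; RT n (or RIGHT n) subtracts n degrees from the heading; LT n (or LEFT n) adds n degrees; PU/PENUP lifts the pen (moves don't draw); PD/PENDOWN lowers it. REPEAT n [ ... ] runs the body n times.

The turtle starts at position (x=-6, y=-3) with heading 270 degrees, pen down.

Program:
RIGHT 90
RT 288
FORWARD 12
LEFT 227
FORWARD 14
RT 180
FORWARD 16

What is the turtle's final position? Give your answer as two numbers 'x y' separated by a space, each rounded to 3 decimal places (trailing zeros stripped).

Executing turtle program step by step:
Start: pos=(-6,-3), heading=270, pen down
RT 90: heading 270 -> 180
RT 288: heading 180 -> 252
FD 12: (-6,-3) -> (-9.708,-14.413) [heading=252, draw]
LT 227: heading 252 -> 119
FD 14: (-9.708,-14.413) -> (-16.496,-2.168) [heading=119, draw]
RT 180: heading 119 -> 299
FD 16: (-16.496,-2.168) -> (-8.739,-16.162) [heading=299, draw]
Final: pos=(-8.739,-16.162), heading=299, 3 segment(s) drawn

Answer: -8.739 -16.162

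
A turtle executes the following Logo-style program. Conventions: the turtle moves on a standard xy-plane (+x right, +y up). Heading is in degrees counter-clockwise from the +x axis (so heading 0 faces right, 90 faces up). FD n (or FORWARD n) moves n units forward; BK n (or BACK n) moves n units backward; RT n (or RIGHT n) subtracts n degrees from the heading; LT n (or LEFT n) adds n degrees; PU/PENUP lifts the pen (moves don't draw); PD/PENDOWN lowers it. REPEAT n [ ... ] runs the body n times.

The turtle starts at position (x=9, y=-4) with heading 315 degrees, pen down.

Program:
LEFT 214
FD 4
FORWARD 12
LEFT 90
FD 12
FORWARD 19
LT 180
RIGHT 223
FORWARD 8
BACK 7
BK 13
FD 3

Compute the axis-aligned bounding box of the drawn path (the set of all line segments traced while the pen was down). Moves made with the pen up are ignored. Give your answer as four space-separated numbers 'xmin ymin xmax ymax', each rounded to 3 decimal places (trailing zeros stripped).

Answer: -19.093 -36.08 9 -0.947

Derivation:
Executing turtle program step by step:
Start: pos=(9,-4), heading=315, pen down
LT 214: heading 315 -> 169
FD 4: (9,-4) -> (5.073,-3.237) [heading=169, draw]
FD 12: (5.073,-3.237) -> (-6.706,-0.947) [heading=169, draw]
LT 90: heading 169 -> 259
FD 12: (-6.706,-0.947) -> (-8.996,-12.727) [heading=259, draw]
FD 19: (-8.996,-12.727) -> (-12.621,-31.377) [heading=259, draw]
LT 180: heading 259 -> 79
RT 223: heading 79 -> 216
FD 8: (-12.621,-31.377) -> (-19.093,-36.08) [heading=216, draw]
BK 7: (-19.093,-36.08) -> (-13.43,-31.965) [heading=216, draw]
BK 13: (-13.43,-31.965) -> (-2.913,-24.324) [heading=216, draw]
FD 3: (-2.913,-24.324) -> (-5.34,-26.087) [heading=216, draw]
Final: pos=(-5.34,-26.087), heading=216, 8 segment(s) drawn

Segment endpoints: x in {-19.093, -13.43, -12.621, -8.996, -6.706, -5.34, -2.913, 5.073, 9}, y in {-36.08, -31.965, -31.377, -26.087, -24.324, -12.727, -4, -3.237, -0.947}
xmin=-19.093, ymin=-36.08, xmax=9, ymax=-0.947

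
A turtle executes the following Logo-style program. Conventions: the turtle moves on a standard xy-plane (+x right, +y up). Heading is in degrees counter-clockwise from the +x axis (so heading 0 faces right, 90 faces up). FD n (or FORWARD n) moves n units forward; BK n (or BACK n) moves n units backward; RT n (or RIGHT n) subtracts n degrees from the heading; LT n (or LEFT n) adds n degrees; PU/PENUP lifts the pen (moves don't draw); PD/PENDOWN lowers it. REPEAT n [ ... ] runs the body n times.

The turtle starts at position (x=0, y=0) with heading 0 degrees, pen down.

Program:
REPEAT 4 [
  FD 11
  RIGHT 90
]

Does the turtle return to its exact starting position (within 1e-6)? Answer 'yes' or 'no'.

Executing turtle program step by step:
Start: pos=(0,0), heading=0, pen down
REPEAT 4 [
  -- iteration 1/4 --
  FD 11: (0,0) -> (11,0) [heading=0, draw]
  RT 90: heading 0 -> 270
  -- iteration 2/4 --
  FD 11: (11,0) -> (11,-11) [heading=270, draw]
  RT 90: heading 270 -> 180
  -- iteration 3/4 --
  FD 11: (11,-11) -> (0,-11) [heading=180, draw]
  RT 90: heading 180 -> 90
  -- iteration 4/4 --
  FD 11: (0,-11) -> (0,0) [heading=90, draw]
  RT 90: heading 90 -> 0
]
Final: pos=(0,0), heading=0, 4 segment(s) drawn

Start position: (0, 0)
Final position: (0, 0)
Distance = 0; < 1e-6 -> CLOSED

Answer: yes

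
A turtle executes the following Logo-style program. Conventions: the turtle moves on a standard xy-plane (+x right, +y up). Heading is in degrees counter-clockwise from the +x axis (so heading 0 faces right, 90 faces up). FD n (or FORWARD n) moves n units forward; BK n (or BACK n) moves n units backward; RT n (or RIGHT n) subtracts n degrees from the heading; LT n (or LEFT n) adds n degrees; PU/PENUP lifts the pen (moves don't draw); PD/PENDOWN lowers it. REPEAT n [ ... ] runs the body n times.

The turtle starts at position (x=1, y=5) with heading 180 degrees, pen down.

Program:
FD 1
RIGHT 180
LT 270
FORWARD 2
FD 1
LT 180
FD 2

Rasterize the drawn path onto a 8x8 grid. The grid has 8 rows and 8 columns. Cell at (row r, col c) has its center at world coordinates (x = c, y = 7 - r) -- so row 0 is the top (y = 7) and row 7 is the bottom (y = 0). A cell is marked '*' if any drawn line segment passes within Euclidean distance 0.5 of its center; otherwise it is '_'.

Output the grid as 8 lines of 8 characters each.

Answer: ________
________
**______
*_______
*_______
*_______
________
________

Derivation:
Segment 0: (1,5) -> (0,5)
Segment 1: (0,5) -> (-0,3)
Segment 2: (-0,3) -> (-0,2)
Segment 3: (-0,2) -> (0,4)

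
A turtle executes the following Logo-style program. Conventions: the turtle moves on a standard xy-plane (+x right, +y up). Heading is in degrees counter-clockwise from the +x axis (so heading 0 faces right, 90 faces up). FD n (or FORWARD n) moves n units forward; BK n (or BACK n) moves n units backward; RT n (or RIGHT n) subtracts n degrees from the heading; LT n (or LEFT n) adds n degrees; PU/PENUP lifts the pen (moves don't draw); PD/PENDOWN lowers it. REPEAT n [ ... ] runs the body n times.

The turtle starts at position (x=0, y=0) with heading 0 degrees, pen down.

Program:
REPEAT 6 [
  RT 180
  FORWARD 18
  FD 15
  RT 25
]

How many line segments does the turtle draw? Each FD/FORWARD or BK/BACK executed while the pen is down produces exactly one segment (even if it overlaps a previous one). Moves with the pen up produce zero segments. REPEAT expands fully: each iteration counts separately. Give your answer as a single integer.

Answer: 12

Derivation:
Executing turtle program step by step:
Start: pos=(0,0), heading=0, pen down
REPEAT 6 [
  -- iteration 1/6 --
  RT 180: heading 0 -> 180
  FD 18: (0,0) -> (-18,0) [heading=180, draw]
  FD 15: (-18,0) -> (-33,0) [heading=180, draw]
  RT 25: heading 180 -> 155
  -- iteration 2/6 --
  RT 180: heading 155 -> 335
  FD 18: (-33,0) -> (-16.686,-7.607) [heading=335, draw]
  FD 15: (-16.686,-7.607) -> (-3.092,-13.946) [heading=335, draw]
  RT 25: heading 335 -> 310
  -- iteration 3/6 --
  RT 180: heading 310 -> 130
  FD 18: (-3.092,-13.946) -> (-14.662,-0.158) [heading=130, draw]
  FD 15: (-14.662,-0.158) -> (-24.304,11.333) [heading=130, draw]
  RT 25: heading 130 -> 105
  -- iteration 4/6 --
  RT 180: heading 105 -> 285
  FD 18: (-24.304,11.333) -> (-19.645,-6.054) [heading=285, draw]
  FD 15: (-19.645,-6.054) -> (-15.763,-20.542) [heading=285, draw]
  RT 25: heading 285 -> 260
  -- iteration 5/6 --
  RT 180: heading 260 -> 80
  FD 18: (-15.763,-20.542) -> (-12.637,-2.816) [heading=80, draw]
  FD 15: (-12.637,-2.816) -> (-10.032,11.956) [heading=80, draw]
  RT 25: heading 80 -> 55
  -- iteration 6/6 --
  RT 180: heading 55 -> 235
  FD 18: (-10.032,11.956) -> (-20.357,-2.789) [heading=235, draw]
  FD 15: (-20.357,-2.789) -> (-28.96,-15.076) [heading=235, draw]
  RT 25: heading 235 -> 210
]
Final: pos=(-28.96,-15.076), heading=210, 12 segment(s) drawn
Segments drawn: 12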